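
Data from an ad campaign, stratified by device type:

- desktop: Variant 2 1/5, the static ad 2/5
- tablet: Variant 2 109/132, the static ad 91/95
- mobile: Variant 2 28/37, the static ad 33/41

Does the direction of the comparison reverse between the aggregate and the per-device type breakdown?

Desktop: Variant 2 1/5 = 20.0%, the static ad 2/5 = 40.0% → the static ad
Tablet: Variant 2 109/132 = 82.6%, the static ad 91/95 = 95.8% → the static ad
Mobile: Variant 2 28/37 = 75.7%, the static ad 33/41 = 80.5% → the static ad
Overall: Variant 2 138/174 = 79.3%, the static ad 126/141 = 89.4% → the static ad
The static ad wins overall and in every device group — no reversal.

No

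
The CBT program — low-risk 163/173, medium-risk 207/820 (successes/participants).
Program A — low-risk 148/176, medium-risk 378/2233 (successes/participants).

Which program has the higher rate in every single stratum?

the CBT program

Low-risk: the CBT program 163/173 = 94.2%, Program A 148/176 = 84.1% → the CBT program
Medium-risk: the CBT program 207/820 = 25.2%, Program A 378/2233 = 16.9% → the CBT program
The CBT program has the higher rate in both groups.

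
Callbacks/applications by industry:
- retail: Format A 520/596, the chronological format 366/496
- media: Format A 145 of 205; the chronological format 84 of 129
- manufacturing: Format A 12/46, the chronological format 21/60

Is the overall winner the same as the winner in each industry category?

Retail: Format A 520/596 = 87.2%, the chronological format 366/496 = 73.8% → Format A
Media: Format A 145/205 = 70.7%, the chronological format 84/129 = 65.1% → Format A
Manufacturing: Format A 12/46 = 26.1%, the chronological format 21/60 = 35.0% → the chronological format
Overall: Format A 677/847 = 79.9%, the chronological format 471/685 = 68.8% → Format A
Neither sweeps: Format A wins 2 of 3 groups, the chronological format wins 1. Format A wins overall but not every group — no Simpson reversal.

No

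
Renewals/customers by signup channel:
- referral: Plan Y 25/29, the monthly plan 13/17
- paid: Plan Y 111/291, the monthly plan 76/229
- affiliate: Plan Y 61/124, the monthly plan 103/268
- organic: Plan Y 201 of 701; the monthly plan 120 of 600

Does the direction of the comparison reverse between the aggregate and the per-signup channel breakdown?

Referral: Plan Y 25/29 = 86.2%, the monthly plan 13/17 = 76.5% → Plan Y
Paid: Plan Y 111/291 = 38.1%, the monthly plan 76/229 = 33.2% → Plan Y
Affiliate: Plan Y 61/124 = 49.2%, the monthly plan 103/268 = 38.4% → Plan Y
Organic: Plan Y 201/701 = 28.7%, the monthly plan 120/600 = 20.0% → Plan Y
Overall: Plan Y 398/1145 = 34.8%, the monthly plan 312/1114 = 28.0% → Plan Y
Plan Y wins overall and in every signup group — no reversal.

No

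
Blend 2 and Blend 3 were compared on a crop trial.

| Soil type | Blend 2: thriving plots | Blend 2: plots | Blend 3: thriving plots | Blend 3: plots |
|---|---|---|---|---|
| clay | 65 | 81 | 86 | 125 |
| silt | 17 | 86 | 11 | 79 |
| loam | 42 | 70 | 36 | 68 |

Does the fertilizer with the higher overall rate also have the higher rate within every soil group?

Yes

Clay: Blend 2 65/81 = 80.2%, Blend 3 86/125 = 68.8% → Blend 2
Silt: Blend 2 17/86 = 19.8%, Blend 3 11/79 = 13.9% → Blend 2
Loam: Blend 2 42/70 = 60.0%, Blend 3 36/68 = 52.9% → Blend 2
Overall: Blend 2 124/237 = 52.3%, Blend 3 133/272 = 48.9% → Blend 2
Blend 2 wins overall and in every soil group — no reversal.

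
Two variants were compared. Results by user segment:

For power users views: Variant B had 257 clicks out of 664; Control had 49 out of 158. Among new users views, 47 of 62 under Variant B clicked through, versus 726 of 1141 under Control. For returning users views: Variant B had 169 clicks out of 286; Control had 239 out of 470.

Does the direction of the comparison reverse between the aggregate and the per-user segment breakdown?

Power users: Variant B 257/664 = 38.7%, Control 49/158 = 31.0% → Variant B
New users: Variant B 47/62 = 75.8%, Control 726/1141 = 63.6% → Variant B
Returning users: Variant B 169/286 = 59.1%, Control 239/470 = 50.9% → Variant B
Overall: Variant B 473/1012 = 46.7%, Control 1014/1769 = 57.3% → Control
Variant B wins each user group but Control wins overall — the comparison reverses. Variant B's views skew toward power users, which has a lower base rate.

Yes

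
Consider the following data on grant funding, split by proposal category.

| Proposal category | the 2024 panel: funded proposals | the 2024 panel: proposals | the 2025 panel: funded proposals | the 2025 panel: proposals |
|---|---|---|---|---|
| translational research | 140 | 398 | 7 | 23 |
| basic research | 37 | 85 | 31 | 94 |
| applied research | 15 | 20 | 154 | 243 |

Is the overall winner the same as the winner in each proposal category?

No

Translational research: the 2024 panel 140/398 = 35.2%, the 2025 panel 7/23 = 30.4% → the 2024 panel
Basic research: the 2024 panel 37/85 = 43.5%, the 2025 panel 31/94 = 33.0% → the 2024 panel
Applied research: the 2024 panel 15/20 = 75.0%, the 2025 panel 154/243 = 63.4% → the 2024 panel
Overall: the 2024 panel 192/503 = 38.2%, the 2025 panel 192/360 = 53.3% → the 2025 panel
The 2024 panel wins each proposal group but the 2025 panel wins overall — the comparison reverses. The 2024 panel's proposals skew toward translational research, which has a lower base rate.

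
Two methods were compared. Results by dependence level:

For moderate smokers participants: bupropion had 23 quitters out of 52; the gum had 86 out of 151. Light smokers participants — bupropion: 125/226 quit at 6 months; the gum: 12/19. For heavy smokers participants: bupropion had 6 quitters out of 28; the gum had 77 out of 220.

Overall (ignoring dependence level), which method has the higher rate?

Moderate smokers: bupropion 23/52 = 44.2%, the gum 86/151 = 57.0% → the gum
Light smokers: bupropion 125/226 = 55.3%, the gum 12/19 = 63.2% → the gum
Heavy smokers: bupropion 6/28 = 21.4%, the gum 77/220 = 35.0% → the gum
Overall: bupropion 154/306 = 50.3%, the gum 175/390 = 44.9% → bupropion
(The gum wins every dependence group but bupropion wins overall — the gum's participants skew toward the low-rate heavy smokers group.)

bupropion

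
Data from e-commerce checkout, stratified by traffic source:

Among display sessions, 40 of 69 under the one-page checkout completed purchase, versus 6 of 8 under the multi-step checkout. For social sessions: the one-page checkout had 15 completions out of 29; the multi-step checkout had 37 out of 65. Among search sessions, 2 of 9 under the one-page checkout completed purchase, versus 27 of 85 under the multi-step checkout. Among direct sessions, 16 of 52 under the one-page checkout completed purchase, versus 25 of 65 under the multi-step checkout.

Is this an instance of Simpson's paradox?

Display: the one-page checkout 40/69 = 58.0%, the multi-step checkout 6/8 = 75.0% → the multi-step checkout
Social: the one-page checkout 15/29 = 51.7%, the multi-step checkout 37/65 = 56.9% → the multi-step checkout
Search: the one-page checkout 2/9 = 22.2%, the multi-step checkout 27/85 = 31.8% → the multi-step checkout
Direct: the one-page checkout 16/52 = 30.8%, the multi-step checkout 25/65 = 38.5% → the multi-step checkout
Overall: the one-page checkout 73/159 = 45.9%, the multi-step checkout 95/223 = 42.6% → the one-page checkout
The multi-step checkout wins each traffic group but the one-page checkout wins overall — the comparison reverses. The multi-step checkout's sessions skew toward search, which has a lower base rate.

Yes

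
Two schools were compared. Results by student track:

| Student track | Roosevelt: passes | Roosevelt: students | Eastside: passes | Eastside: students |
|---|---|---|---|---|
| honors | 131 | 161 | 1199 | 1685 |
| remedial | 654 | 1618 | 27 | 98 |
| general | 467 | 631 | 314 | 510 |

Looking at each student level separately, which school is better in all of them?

Roosevelt

Honors: Roosevelt 131/161 = 81.4%, Eastside 1199/1685 = 71.2% → Roosevelt
Remedial: Roosevelt 654/1618 = 40.4%, Eastside 27/98 = 27.6% → Roosevelt
General: Roosevelt 467/631 = 74.0%, Eastside 314/510 = 61.6% → Roosevelt
Roosevelt has the higher rate in all 3 groups.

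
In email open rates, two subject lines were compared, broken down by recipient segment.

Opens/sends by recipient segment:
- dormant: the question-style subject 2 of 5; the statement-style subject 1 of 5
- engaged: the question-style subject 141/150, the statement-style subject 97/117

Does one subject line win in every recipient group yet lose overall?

No

Dormant: the question-style subject 2/5 = 40.0%, the statement-style subject 1/5 = 20.0% → the question-style subject
Engaged: the question-style subject 141/150 = 94.0%, the statement-style subject 97/117 = 82.9% → the question-style subject
Overall: the question-style subject 143/155 = 92.3%, the statement-style subject 98/122 = 80.3% → the question-style subject
The question-style subject wins overall and in every recipient group — no reversal.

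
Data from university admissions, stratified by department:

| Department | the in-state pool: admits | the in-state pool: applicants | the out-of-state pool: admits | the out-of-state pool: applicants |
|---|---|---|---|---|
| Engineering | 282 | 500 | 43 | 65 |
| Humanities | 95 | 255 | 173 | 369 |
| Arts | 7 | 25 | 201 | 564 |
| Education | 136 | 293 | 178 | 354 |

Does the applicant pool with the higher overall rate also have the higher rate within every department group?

Engineering: the in-state pool 282/500 = 56.4%, the out-of-state pool 43/65 = 66.2% → the out-of-state pool
Humanities: the in-state pool 95/255 = 37.3%, the out-of-state pool 173/369 = 46.9% → the out-of-state pool
Arts: the in-state pool 7/25 = 28.0%, the out-of-state pool 201/564 = 35.6% → the out-of-state pool
Education: the in-state pool 136/293 = 46.4%, the out-of-state pool 178/354 = 50.3% → the out-of-state pool
Overall: the in-state pool 520/1073 = 48.5%, the out-of-state pool 595/1352 = 44.0% → the in-state pool
The out-of-state pool wins each department group but the in-state pool wins overall — the comparison reverses. The out-of-state pool's applicants skew toward Arts, which has a lower base rate.

No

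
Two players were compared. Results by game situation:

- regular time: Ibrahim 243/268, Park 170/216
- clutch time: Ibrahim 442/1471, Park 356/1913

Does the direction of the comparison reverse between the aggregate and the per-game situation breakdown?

No

Regular time: Ibrahim 243/268 = 90.7%, Park 170/216 = 78.7% → Ibrahim
Clutch time: Ibrahim 442/1471 = 30.0%, Park 356/1913 = 18.6% → Ibrahim
Overall: Ibrahim 685/1739 = 39.4%, Park 526/2129 = 24.7% → Ibrahim
Ibrahim wins overall and in every game group — no reversal.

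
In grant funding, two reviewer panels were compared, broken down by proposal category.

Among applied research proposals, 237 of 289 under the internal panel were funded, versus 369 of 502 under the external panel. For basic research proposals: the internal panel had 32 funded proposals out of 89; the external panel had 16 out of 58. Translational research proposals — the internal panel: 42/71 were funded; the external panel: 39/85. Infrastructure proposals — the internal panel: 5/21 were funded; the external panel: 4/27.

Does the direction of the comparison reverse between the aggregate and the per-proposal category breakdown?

Applied research: the internal panel 237/289 = 82.0%, the external panel 369/502 = 73.5% → the internal panel
Basic research: the internal panel 32/89 = 36.0%, the external panel 16/58 = 27.6% → the internal panel
Translational research: the internal panel 42/71 = 59.2%, the external panel 39/85 = 45.9% → the internal panel
Infrastructure: the internal panel 5/21 = 23.8%, the external panel 4/27 = 14.8% → the internal panel
Overall: the internal panel 316/470 = 67.2%, the external panel 428/672 = 63.7% → the internal panel
The internal panel wins overall and in every proposal group — no reversal.

No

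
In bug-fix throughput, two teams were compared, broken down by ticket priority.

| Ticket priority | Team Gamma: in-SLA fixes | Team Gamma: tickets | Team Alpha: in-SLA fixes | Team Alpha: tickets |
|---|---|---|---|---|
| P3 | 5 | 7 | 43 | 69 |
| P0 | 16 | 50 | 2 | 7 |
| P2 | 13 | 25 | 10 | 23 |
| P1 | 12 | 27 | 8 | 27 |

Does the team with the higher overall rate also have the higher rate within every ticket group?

No

P3: Team Gamma 5/7 = 71.4%, Team Alpha 43/69 = 62.3% → Team Gamma
P0: Team Gamma 16/50 = 32.0%, Team Alpha 2/7 = 28.6% → Team Gamma
P2: Team Gamma 13/25 = 52.0%, Team Alpha 10/23 = 43.5% → Team Gamma
P1: Team Gamma 12/27 = 44.4%, Team Alpha 8/27 = 29.6% → Team Gamma
Overall: Team Gamma 46/109 = 42.2%, Team Alpha 63/126 = 50.0% → Team Alpha
Team Gamma wins each ticket group but Team Alpha wins overall — the comparison reverses. Team Gamma's tickets skew toward P0, which has a lower base rate.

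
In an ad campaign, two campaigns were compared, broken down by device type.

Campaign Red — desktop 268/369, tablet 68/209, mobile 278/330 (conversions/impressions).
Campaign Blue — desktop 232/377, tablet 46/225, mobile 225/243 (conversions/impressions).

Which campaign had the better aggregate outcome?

Desktop: Campaign Red 268/369 = 72.6%, Campaign Blue 232/377 = 61.5% → Campaign Red
Tablet: Campaign Red 68/209 = 32.5%, Campaign Blue 46/225 = 20.4% → Campaign Red
Mobile: Campaign Red 278/330 = 84.2%, Campaign Blue 225/243 = 92.6% → Campaign Blue
Overall: Campaign Red 614/908 = 67.6%, Campaign Blue 503/845 = 59.5% → Campaign Red
(Neither sweeps every device group, but Campaign Red has the higher pooled rate.)

Campaign Red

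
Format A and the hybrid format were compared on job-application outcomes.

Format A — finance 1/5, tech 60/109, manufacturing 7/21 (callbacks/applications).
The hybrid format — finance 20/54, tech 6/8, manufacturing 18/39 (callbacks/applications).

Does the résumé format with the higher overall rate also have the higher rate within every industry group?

Finance: Format A 1/5 = 20.0%, the hybrid format 20/54 = 37.0% → the hybrid format
Tech: Format A 60/109 = 55.0%, the hybrid format 6/8 = 75.0% → the hybrid format
Manufacturing: Format A 7/21 = 33.3%, the hybrid format 18/39 = 46.2% → the hybrid format
Overall: Format A 68/135 = 50.4%, the hybrid format 44/101 = 43.6% → Format A
The hybrid format wins each industry group but Format A wins overall — the comparison reverses. The hybrid format's applications skew toward finance, which has a lower base rate.

No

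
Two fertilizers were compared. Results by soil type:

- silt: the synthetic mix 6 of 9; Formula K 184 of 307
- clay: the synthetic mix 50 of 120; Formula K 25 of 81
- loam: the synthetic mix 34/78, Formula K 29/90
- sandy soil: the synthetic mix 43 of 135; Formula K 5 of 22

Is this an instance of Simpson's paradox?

Silt: the synthetic mix 6/9 = 66.7%, Formula K 184/307 = 59.9% → the synthetic mix
Clay: the synthetic mix 50/120 = 41.7%, Formula K 25/81 = 30.9% → the synthetic mix
Loam: the synthetic mix 34/78 = 43.6%, Formula K 29/90 = 32.2% → the synthetic mix
Sandy soil: the synthetic mix 43/135 = 31.9%, Formula K 5/22 = 22.7% → the synthetic mix
Overall: the synthetic mix 133/342 = 38.9%, Formula K 243/500 = 48.6% → Formula K
The synthetic mix wins each soil group but Formula K wins overall — the comparison reverses. The synthetic mix's plots skew toward sandy soil, which has a lower base rate.

Yes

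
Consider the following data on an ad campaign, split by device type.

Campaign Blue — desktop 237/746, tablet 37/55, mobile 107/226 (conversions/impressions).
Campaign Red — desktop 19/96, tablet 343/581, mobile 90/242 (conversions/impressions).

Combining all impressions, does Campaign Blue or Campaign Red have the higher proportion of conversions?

Desktop: Campaign Blue 237/746 = 31.8%, Campaign Red 19/96 = 19.8% → Campaign Blue
Tablet: Campaign Blue 37/55 = 67.3%, Campaign Red 343/581 = 59.0% → Campaign Blue
Mobile: Campaign Blue 107/226 = 47.3%, Campaign Red 90/242 = 37.2% → Campaign Blue
Overall: Campaign Blue 381/1027 = 37.1%, Campaign Red 452/919 = 49.2% → Campaign Red
(Campaign Blue wins every device group but Campaign Red wins overall — Campaign Blue's impressions skew toward the low-rate desktop group.)

Campaign Red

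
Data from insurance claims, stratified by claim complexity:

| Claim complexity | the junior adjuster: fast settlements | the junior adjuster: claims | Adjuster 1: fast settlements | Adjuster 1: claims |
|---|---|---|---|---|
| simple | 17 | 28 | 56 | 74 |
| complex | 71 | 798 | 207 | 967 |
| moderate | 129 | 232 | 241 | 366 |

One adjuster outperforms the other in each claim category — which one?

Adjuster 1

Simple: the junior adjuster 17/28 = 60.7%, Adjuster 1 56/74 = 75.7% → Adjuster 1
Complex: the junior adjuster 71/798 = 8.9%, Adjuster 1 207/967 = 21.4% → Adjuster 1
Moderate: the junior adjuster 129/232 = 55.6%, Adjuster 1 241/366 = 65.8% → Adjuster 1
Adjuster 1 has the higher rate in all 3 groups.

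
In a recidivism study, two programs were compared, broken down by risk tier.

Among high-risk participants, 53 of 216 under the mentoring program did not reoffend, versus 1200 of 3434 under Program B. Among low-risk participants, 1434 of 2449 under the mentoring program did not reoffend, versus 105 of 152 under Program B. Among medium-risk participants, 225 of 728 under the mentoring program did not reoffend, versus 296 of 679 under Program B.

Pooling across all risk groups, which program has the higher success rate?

High-risk: the mentoring program 53/216 = 24.5%, Program B 1200/3434 = 34.9% → Program B
Low-risk: the mentoring program 1434/2449 = 58.6%, Program B 105/152 = 69.1% → Program B
Medium-risk: the mentoring program 225/728 = 30.9%, Program B 296/679 = 43.6% → Program B
Overall: the mentoring program 1712/3393 = 50.5%, Program B 1601/4265 = 37.5% → the mentoring program
(Program B wins every risk group but the mentoring program wins overall — Program B's participants skew toward the low-rate high-risk group.)

the mentoring program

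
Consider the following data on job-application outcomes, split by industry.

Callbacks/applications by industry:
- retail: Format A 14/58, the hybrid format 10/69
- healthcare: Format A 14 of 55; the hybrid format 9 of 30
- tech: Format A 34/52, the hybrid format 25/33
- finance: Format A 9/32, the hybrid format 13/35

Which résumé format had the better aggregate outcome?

Format A

Retail: Format A 14/58 = 24.1%, the hybrid format 10/69 = 14.5% → Format A
Healthcare: Format A 14/55 = 25.5%, the hybrid format 9/30 = 30.0% → the hybrid format
Tech: Format A 34/52 = 65.4%, the hybrid format 25/33 = 75.8% → the hybrid format
Finance: Format A 9/32 = 28.1%, the hybrid format 13/35 = 37.1% → the hybrid format
Overall: Format A 71/197 = 36.0%, the hybrid format 57/167 = 34.1% → Format A
(Neither sweeps every industry group, but Format A has the higher pooled rate.)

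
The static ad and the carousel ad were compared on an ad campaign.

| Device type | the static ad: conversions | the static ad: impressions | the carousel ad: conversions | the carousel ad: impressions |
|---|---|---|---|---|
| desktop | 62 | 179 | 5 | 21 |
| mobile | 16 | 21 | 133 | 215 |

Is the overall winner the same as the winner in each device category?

No

Desktop: the static ad 62/179 = 34.6%, the carousel ad 5/21 = 23.8% → the static ad
Mobile: the static ad 16/21 = 76.2%, the carousel ad 133/215 = 61.9% → the static ad
Overall: the static ad 78/200 = 39.0%, the carousel ad 138/236 = 58.5% → the carousel ad
The static ad wins each device group but the carousel ad wins overall — the comparison reverses. The static ad's impressions skew toward desktop, which has a lower base rate.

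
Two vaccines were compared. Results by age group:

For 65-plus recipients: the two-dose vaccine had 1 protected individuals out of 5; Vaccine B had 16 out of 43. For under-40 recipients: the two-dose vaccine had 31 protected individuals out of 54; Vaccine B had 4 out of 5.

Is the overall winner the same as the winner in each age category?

65-plus: the two-dose vaccine 1/5 = 20.0%, Vaccine B 16/43 = 37.2% → Vaccine B
Under-40: the two-dose vaccine 31/54 = 57.4%, Vaccine B 4/5 = 80.0% → Vaccine B
Overall: the two-dose vaccine 32/59 = 54.2%, Vaccine B 20/48 = 41.7% → the two-dose vaccine
Vaccine B wins each age group but the two-dose vaccine wins overall — the comparison reverses. Vaccine B's recipients skew toward 65-plus, which has a lower base rate.

No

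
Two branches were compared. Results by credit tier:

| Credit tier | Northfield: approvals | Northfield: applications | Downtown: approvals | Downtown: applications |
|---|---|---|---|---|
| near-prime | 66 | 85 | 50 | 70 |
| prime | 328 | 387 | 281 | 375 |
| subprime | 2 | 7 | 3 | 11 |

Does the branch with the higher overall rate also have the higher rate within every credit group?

Yes

Near-prime: Northfield 66/85 = 77.6%, Downtown 50/70 = 71.4% → Northfield
Prime: Northfield 328/387 = 84.8%, Downtown 281/375 = 74.9% → Northfield
Subprime: Northfield 2/7 = 28.6%, Downtown 3/11 = 27.3% → Northfield
Overall: Northfield 396/479 = 82.7%, Downtown 334/456 = 73.2% → Northfield
Northfield wins overall and in every credit group — no reversal.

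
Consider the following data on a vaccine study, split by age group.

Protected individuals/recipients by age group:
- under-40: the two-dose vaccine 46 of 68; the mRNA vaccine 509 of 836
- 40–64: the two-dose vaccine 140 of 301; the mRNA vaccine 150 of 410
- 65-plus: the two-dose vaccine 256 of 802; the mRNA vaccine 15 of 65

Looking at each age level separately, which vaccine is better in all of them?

Under-40: the two-dose vaccine 46/68 = 67.6%, the mRNA vaccine 509/836 = 60.9% → the two-dose vaccine
40–64: the two-dose vaccine 140/301 = 46.5%, the mRNA vaccine 150/410 = 36.6% → the two-dose vaccine
65-plus: the two-dose vaccine 256/802 = 31.9%, the mRNA vaccine 15/65 = 23.1% → the two-dose vaccine
The two-dose vaccine has the higher rate in all 3 groups.

the two-dose vaccine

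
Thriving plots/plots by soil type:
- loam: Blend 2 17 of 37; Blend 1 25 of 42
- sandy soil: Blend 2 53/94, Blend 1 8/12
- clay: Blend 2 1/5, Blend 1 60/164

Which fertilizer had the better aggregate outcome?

Loam: Blend 2 17/37 = 45.9%, Blend 1 25/42 = 59.5% → Blend 1
Sandy soil: Blend 2 53/94 = 56.4%, Blend 1 8/12 = 66.7% → Blend 1
Clay: Blend 2 1/5 = 20.0%, Blend 1 60/164 = 36.6% → Blend 1
Overall: Blend 2 71/136 = 52.2%, Blend 1 93/218 = 42.7% → Blend 2
(Blend 1 wins every soil group but Blend 2 wins overall — Blend 1's plots skew toward the low-rate clay group.)

Blend 2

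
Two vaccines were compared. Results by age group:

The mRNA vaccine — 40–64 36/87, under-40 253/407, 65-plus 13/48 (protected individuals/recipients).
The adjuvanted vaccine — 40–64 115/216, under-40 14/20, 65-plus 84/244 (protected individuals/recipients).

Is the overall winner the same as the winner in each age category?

40–64: the mRNA vaccine 36/87 = 41.4%, the adjuvanted vaccine 115/216 = 53.2% → the adjuvanted vaccine
Under-40: the mRNA vaccine 253/407 = 62.2%, the adjuvanted vaccine 14/20 = 70.0% → the adjuvanted vaccine
65-plus: the mRNA vaccine 13/48 = 27.1%, the adjuvanted vaccine 84/244 = 34.4% → the adjuvanted vaccine
Overall: the mRNA vaccine 302/542 = 55.7%, the adjuvanted vaccine 213/480 = 44.4% → the mRNA vaccine
The adjuvanted vaccine wins each age group but the mRNA vaccine wins overall — the comparison reverses. The adjuvanted vaccine's recipients skew toward 65-plus, which has a lower base rate.

No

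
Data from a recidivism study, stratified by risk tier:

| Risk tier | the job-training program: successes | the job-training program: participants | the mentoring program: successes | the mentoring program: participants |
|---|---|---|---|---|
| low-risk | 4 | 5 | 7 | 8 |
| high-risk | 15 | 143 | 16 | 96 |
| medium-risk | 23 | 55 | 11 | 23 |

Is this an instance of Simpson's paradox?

Low-risk: the job-training program 4/5 = 80.0%, the mentoring program 7/8 = 87.5% → the mentoring program
High-risk: the job-training program 15/143 = 10.5%, the mentoring program 16/96 = 16.7% → the mentoring program
Medium-risk: the job-training program 23/55 = 41.8%, the mentoring program 11/23 = 47.8% → the mentoring program
Overall: the job-training program 42/203 = 20.7%, the mentoring program 34/127 = 26.8% → the mentoring program
The mentoring program wins overall and in every risk group — no reversal.

No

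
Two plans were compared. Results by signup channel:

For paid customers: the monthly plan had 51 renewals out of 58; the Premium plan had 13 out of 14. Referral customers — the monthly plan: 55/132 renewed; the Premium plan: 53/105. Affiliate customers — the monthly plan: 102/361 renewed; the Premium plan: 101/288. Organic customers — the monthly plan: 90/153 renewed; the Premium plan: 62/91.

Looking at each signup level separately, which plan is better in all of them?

the Premium plan

Paid: the monthly plan 51/58 = 87.9%, the Premium plan 13/14 = 92.9% → the Premium plan
Referral: the monthly plan 55/132 = 41.7%, the Premium plan 53/105 = 50.5% → the Premium plan
Affiliate: the monthly plan 102/361 = 28.3%, the Premium plan 101/288 = 35.1% → the Premium plan
Organic: the monthly plan 90/153 = 58.8%, the Premium plan 62/91 = 68.1% → the Premium plan
The Premium plan has the higher rate in all 4 groups.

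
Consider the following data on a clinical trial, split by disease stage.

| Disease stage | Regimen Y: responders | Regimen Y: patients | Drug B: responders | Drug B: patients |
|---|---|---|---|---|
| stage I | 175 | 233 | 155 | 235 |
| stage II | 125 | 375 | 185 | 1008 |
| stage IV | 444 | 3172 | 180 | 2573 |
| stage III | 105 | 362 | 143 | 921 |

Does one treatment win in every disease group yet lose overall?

Stage I: Regimen Y 175/233 = 75.1%, Drug B 155/235 = 66.0% → Regimen Y
Stage II: Regimen Y 125/375 = 33.3%, Drug B 185/1008 = 18.4% → Regimen Y
Stage IV: Regimen Y 444/3172 = 14.0%, Drug B 180/2573 = 7.0% → Regimen Y
Stage III: Regimen Y 105/362 = 29.0%, Drug B 143/921 = 15.5% → Regimen Y
Overall: Regimen Y 849/4142 = 20.5%, Drug B 663/4737 = 14.0% → Regimen Y
Regimen Y wins overall and in every disease group — no reversal.

No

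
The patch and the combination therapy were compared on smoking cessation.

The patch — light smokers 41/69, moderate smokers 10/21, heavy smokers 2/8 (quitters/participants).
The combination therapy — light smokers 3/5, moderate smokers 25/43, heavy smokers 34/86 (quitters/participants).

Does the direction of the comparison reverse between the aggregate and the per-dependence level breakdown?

Yes

Light smokers: the patch 41/69 = 59.4%, the combination therapy 3/5 = 60.0% → the combination therapy
Moderate smokers: the patch 10/21 = 47.6%, the combination therapy 25/43 = 58.1% → the combination therapy
Heavy smokers: the patch 2/8 = 25.0%, the combination therapy 34/86 = 39.5% → the combination therapy
Overall: the patch 53/98 = 54.1%, the combination therapy 62/134 = 46.3% → the patch
The combination therapy wins each dependence group but the patch wins overall — the comparison reverses. The combination therapy's participants skew toward heavy smokers, which has a lower base rate.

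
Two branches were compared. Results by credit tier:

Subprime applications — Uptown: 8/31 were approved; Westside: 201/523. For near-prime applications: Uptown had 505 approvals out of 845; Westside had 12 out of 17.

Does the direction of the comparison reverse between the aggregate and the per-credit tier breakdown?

Yes

Subprime: Uptown 8/31 = 25.8%, Westside 201/523 = 38.4% → Westside
Near-prime: Uptown 505/845 = 59.8%, Westside 12/17 = 70.6% → Westside
Overall: Uptown 513/876 = 58.6%, Westside 213/540 = 39.4% → Uptown
Westside wins each credit group but Uptown wins overall — the comparison reverses. Westside's applications skew toward subprime, which has a lower base rate.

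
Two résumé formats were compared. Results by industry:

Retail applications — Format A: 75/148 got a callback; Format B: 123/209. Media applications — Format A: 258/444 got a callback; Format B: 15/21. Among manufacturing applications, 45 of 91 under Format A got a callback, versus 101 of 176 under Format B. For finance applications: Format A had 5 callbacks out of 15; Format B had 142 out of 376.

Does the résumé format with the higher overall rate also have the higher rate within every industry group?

No

Retail: Format A 75/148 = 50.7%, Format B 123/209 = 58.9% → Format B
Media: Format A 258/444 = 58.1%, Format B 15/21 = 71.4% → Format B
Manufacturing: Format A 45/91 = 49.5%, Format B 101/176 = 57.4% → Format B
Finance: Format A 5/15 = 33.3%, Format B 142/376 = 37.8% → Format B
Overall: Format A 383/698 = 54.9%, Format B 381/782 = 48.7% → Format A
Format B wins each industry group but Format A wins overall — the comparison reverses. Format B's applications skew toward finance, which has a lower base rate.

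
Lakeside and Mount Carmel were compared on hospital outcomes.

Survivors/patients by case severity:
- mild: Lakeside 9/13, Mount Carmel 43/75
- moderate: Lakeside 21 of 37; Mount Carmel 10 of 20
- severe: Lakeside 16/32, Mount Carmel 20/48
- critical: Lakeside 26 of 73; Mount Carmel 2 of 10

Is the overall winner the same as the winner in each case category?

No

Mild: Lakeside 9/13 = 69.2%, Mount Carmel 43/75 = 57.3% → Lakeside
Moderate: Lakeside 21/37 = 56.8%, Mount Carmel 10/20 = 50.0% → Lakeside
Severe: Lakeside 16/32 = 50.0%, Mount Carmel 20/48 = 41.7% → Lakeside
Critical: Lakeside 26/73 = 35.6%, Mount Carmel 2/10 = 20.0% → Lakeside
Overall: Lakeside 72/155 = 46.5%, Mount Carmel 75/153 = 49.0% → Mount Carmel
Lakeside wins each case group but Mount Carmel wins overall — the comparison reverses. Lakeside's patients skew toward critical, which has a lower base rate.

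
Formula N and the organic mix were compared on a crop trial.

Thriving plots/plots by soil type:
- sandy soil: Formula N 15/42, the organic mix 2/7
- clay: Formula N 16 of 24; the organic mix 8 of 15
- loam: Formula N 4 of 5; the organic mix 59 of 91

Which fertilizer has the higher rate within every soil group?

Formula N

Sandy soil: Formula N 15/42 = 35.7%, the organic mix 2/7 = 28.6% → Formula N
Clay: Formula N 16/24 = 66.7%, the organic mix 8/15 = 53.3% → Formula N
Loam: Formula N 4/5 = 80.0%, the organic mix 59/91 = 64.8% → Formula N
Formula N has the higher rate in all 3 groups.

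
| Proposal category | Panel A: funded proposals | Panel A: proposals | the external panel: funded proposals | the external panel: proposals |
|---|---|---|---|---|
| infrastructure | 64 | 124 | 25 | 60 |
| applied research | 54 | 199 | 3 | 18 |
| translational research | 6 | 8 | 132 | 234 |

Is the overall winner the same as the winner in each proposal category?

Infrastructure: Panel A 64/124 = 51.6%, the external panel 25/60 = 41.7% → Panel A
Applied research: Panel A 54/199 = 27.1%, the external panel 3/18 = 16.7% → Panel A
Translational research: Panel A 6/8 = 75.0%, the external panel 132/234 = 56.4% → Panel A
Overall: Panel A 124/331 = 37.5%, the external panel 160/312 = 51.3% → the external panel
Panel A wins each proposal group but the external panel wins overall — the comparison reverses. Panel A's proposals skew toward applied research, which has a lower base rate.

No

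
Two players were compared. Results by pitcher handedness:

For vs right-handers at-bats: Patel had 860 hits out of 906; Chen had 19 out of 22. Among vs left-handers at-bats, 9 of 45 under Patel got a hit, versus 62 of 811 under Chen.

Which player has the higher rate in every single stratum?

Vs right-handers: Patel 860/906 = 94.9%, Chen 19/22 = 86.4% → Patel
Vs left-handers: Patel 9/45 = 20.0%, Chen 62/811 = 7.6% → Patel
Patel has the higher rate in both groups.

Patel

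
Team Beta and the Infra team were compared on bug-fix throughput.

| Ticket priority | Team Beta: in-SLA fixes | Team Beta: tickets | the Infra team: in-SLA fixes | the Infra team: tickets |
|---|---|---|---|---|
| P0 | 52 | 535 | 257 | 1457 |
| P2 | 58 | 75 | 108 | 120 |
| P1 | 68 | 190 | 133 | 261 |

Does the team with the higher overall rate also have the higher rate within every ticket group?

P0: Team Beta 52/535 = 9.7%, the Infra team 257/1457 = 17.6% → the Infra team
P2: Team Beta 58/75 = 77.3%, the Infra team 108/120 = 90.0% → the Infra team
P1: Team Beta 68/190 = 35.8%, the Infra team 133/261 = 51.0% → the Infra team
Overall: Team Beta 178/800 = 22.2%, the Infra team 498/1838 = 27.1% → the Infra team
The Infra team wins overall and in every ticket group — no reversal.

Yes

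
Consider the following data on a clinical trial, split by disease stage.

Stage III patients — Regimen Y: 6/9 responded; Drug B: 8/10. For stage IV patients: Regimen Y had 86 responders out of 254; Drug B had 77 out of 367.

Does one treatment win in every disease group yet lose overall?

No

Stage III: Regimen Y 6/9 = 66.7%, Drug B 8/10 = 80.0% → Drug B
Stage IV: Regimen Y 86/254 = 33.9%, Drug B 77/367 = 21.0% → Regimen Y
Overall: Regimen Y 92/263 = 35.0%, Drug B 85/377 = 22.5% → Regimen Y
Neither sweeps: Regimen Y wins 1 of 2 groups, Drug B wins 1. Regimen Y wins overall but not every group — no Simpson reversal.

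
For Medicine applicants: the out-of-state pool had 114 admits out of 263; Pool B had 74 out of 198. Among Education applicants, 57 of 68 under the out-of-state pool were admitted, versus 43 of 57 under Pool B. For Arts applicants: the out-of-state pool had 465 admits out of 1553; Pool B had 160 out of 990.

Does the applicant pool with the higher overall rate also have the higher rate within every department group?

Medicine: the out-of-state pool 114/263 = 43.3%, Pool B 74/198 = 37.4% → the out-of-state pool
Education: the out-of-state pool 57/68 = 83.8%, Pool B 43/57 = 75.4% → the out-of-state pool
Arts: the out-of-state pool 465/1553 = 29.9%, Pool B 160/990 = 16.2% → the out-of-state pool
Overall: the out-of-state pool 636/1884 = 33.8%, Pool B 277/1245 = 22.2% → the out-of-state pool
The out-of-state pool wins overall and in every department group — no reversal.

Yes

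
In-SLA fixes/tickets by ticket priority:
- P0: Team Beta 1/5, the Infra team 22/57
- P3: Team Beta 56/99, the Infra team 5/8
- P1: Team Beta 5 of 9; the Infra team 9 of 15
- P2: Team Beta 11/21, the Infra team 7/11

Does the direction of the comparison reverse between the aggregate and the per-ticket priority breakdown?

P0: Team Beta 1/5 = 20.0%, the Infra team 22/57 = 38.6% → the Infra team
P3: Team Beta 56/99 = 56.6%, the Infra team 5/8 = 62.5% → the Infra team
P1: Team Beta 5/9 = 55.6%, the Infra team 9/15 = 60.0% → the Infra team
P2: Team Beta 11/21 = 52.4%, the Infra team 7/11 = 63.6% → the Infra team
Overall: Team Beta 73/134 = 54.5%, the Infra team 43/91 = 47.3% → Team Beta
The Infra team wins each ticket group but Team Beta wins overall — the comparison reverses. The Infra team's tickets skew toward P0, which has a lower base rate.

Yes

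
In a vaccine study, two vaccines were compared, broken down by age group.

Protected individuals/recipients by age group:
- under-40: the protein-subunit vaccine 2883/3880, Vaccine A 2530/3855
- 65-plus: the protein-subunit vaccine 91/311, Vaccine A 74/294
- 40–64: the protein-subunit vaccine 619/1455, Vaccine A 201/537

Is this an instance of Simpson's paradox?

Under-40: the protein-subunit vaccine 2883/3880 = 74.3%, Vaccine A 2530/3855 = 65.6% → the protein-subunit vaccine
65-plus: the protein-subunit vaccine 91/311 = 29.3%, Vaccine A 74/294 = 25.2% → the protein-subunit vaccine
40–64: the protein-subunit vaccine 619/1455 = 42.5%, Vaccine A 201/537 = 37.4% → the protein-subunit vaccine
Overall: the protein-subunit vaccine 3593/5646 = 63.6%, Vaccine A 2805/4686 = 59.9% → the protein-subunit vaccine
The protein-subunit vaccine wins overall and in every age group — no reversal.

No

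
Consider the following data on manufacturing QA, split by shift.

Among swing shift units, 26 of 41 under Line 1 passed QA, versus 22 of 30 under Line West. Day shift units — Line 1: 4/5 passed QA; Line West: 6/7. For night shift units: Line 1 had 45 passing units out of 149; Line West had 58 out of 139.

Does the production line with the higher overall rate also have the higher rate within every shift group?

Swing shift: Line 1 26/41 = 63.4%, Line West 22/30 = 73.3% → Line West
Day shift: Line 1 4/5 = 80.0%, Line West 6/7 = 85.7% → Line West
Night shift: Line 1 45/149 = 30.2%, Line West 58/139 = 41.7% → Line West
Overall: Line 1 75/195 = 38.5%, Line West 86/176 = 48.9% → Line West
Line West wins overall and in every shift group — no reversal.

Yes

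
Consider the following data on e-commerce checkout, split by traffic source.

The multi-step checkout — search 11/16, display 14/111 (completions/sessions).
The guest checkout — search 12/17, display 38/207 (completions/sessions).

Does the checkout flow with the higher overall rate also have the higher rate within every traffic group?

Search: the multi-step checkout 11/16 = 68.8%, the guest checkout 12/17 = 70.6% → the guest checkout
Display: the multi-step checkout 14/111 = 12.6%, the guest checkout 38/207 = 18.4% → the guest checkout
Overall: the multi-step checkout 25/127 = 19.7%, the guest checkout 50/224 = 22.3% → the guest checkout
The guest checkout wins overall and in every traffic group — no reversal.

Yes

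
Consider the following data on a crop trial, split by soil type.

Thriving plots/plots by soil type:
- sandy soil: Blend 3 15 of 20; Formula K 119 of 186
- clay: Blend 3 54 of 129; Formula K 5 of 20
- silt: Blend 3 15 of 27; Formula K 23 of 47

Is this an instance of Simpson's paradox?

Sandy soil: Blend 3 15/20 = 75.0%, Formula K 119/186 = 64.0% → Blend 3
Clay: Blend 3 54/129 = 41.9%, Formula K 5/20 = 25.0% → Blend 3
Silt: Blend 3 15/27 = 55.6%, Formula K 23/47 = 48.9% → Blend 3
Overall: Blend 3 84/176 = 47.7%, Formula K 147/253 = 58.1% → Formula K
Blend 3 wins each soil group but Formula K wins overall — the comparison reverses. Blend 3's plots skew toward clay, which has a lower base rate.

Yes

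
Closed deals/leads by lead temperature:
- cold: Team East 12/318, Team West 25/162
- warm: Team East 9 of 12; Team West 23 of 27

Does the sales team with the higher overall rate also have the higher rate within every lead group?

Cold: Team East 12/318 = 3.8%, Team West 25/162 = 15.4% → Team West
Warm: Team East 9/12 = 75.0%, Team West 23/27 = 85.2% → Team West
Overall: Team East 21/330 = 6.4%, Team West 48/189 = 25.4% → Team West
Team West wins overall and in every lead group — no reversal.

Yes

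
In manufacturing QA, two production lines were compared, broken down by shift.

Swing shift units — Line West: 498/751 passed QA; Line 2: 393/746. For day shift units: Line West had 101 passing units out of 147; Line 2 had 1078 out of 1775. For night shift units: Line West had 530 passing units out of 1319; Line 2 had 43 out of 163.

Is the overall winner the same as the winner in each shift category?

No

Swing shift: Line West 498/751 = 66.3%, Line 2 393/746 = 52.7% → Line West
Day shift: Line West 101/147 = 68.7%, Line 2 1078/1775 = 60.7% → Line West
Night shift: Line West 530/1319 = 40.2%, Line 2 43/163 = 26.4% → Line West
Overall: Line West 1129/2217 = 50.9%, Line 2 1514/2684 = 56.4% → Line 2
Line West wins each shift group but Line 2 wins overall — the comparison reverses. Line West's units skew toward night shift, which has a lower base rate.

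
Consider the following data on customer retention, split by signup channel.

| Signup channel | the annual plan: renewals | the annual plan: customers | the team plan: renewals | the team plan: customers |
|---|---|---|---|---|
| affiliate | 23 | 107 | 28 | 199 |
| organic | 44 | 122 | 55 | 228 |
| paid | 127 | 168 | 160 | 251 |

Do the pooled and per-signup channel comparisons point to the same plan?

Yes

Affiliate: the annual plan 23/107 = 21.5%, the team plan 28/199 = 14.1% → the annual plan
Organic: the annual plan 44/122 = 36.1%, the team plan 55/228 = 24.1% → the annual plan
Paid: the annual plan 127/168 = 75.6%, the team plan 160/251 = 63.7% → the annual plan
Overall: the annual plan 194/397 = 48.9%, the team plan 243/678 = 35.8% → the annual plan
The annual plan wins overall and in every signup group — no reversal.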